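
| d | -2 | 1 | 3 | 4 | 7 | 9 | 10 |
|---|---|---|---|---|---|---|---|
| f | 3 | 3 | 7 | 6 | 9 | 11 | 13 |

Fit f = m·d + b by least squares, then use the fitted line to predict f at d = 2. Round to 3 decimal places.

f̂ = 5.251

Forming XᵀX = [[260, 32]; [32, 7]] and Xᵀf = [334, 52]ᵀ gives XᵀX·[m, b]ᵀ = Xᵀf.
Eliminating b: 7·(row 1) − 32·(row 2) gives 796·m = 7·334 − 32·52 = 674, so m = 337/398.
Then b = (52 − 32·(337/398))/7 = 708/199.
At d = 2: f̂ = (337/398)·(2) + (708/199)·(1) = 1045/199.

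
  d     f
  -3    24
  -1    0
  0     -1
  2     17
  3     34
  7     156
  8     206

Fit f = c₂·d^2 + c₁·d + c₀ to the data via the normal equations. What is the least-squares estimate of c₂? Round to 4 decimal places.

From the data, Σd^2·d^2 = 6676, Σd^2·d = 862, Σd^2 = 136, Σd·d = 136, Σd = 16, Σ1 = 7.
Right-hand side: Σd^2·f = 21418, Σd·f = 2804, Σf = 436.
AᵀA·[c₂, c₁, c₀]ᵀ = Aᵀf becomes [[6676, 862, 136]; [862, 136, 16]; [136, 16, 7]]·[c₂, c₁, c₀]ᵀ = [21418, 2804, 436]ᵀ.
Inverting the 3×3 Gram matrix, [c₂, c₁, c₀]ᵀ = [169846/56763, 90373/56763, 4156/8109]ᵀ.

c₂ = 2.9922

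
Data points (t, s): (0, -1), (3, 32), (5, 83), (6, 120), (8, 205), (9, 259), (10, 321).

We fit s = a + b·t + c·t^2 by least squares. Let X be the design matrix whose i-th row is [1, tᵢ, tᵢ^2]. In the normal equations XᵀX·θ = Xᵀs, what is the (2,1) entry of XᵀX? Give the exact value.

41

Row 2 ↔ basis t, column 1 ↔ basis 1, so (XᵀX)_{2,1} = Σᵢ t = (0)·(1) + (3)·(1) + (5)·(1) + (6)·(1) + (8)·(1) + (9)·(1) + (10)·(1) = 41.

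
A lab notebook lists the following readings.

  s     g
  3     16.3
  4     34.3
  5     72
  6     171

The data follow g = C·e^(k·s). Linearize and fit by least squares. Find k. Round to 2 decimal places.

Taking logs, ln g = k·s + ln C, so regress ln g on s.
Over the data: Σs = 18.0000, Σ(s)² = 86.0000, Σln g = 15.7446, Σs·ln g = 74.7474.
Normal system: [[86.0000, 18.0000]; [18.0000, 4]]·[k, ln C]ᵀ = [74.7474, 15.7446]ᵀ.
Slope k = (n·Σs·ln g − Σs·Σln g)/(n·Σ(s)² − (Σs)²) = (4·74.7474 − 18.0000·15.7446)/20.0000 = 0.77930; ln C = (Σln g − k·Σs)/n = 0.42930.

k = 0.78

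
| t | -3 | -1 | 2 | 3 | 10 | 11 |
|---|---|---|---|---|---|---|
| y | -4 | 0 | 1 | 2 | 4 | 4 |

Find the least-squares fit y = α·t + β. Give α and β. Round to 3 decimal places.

Entries of AᵀA: Σt·t = 244, Σt = 22, Σ1 = 6.
And Σt·y = 104, Σy = 7.
Δ = 244·6 − 22² = 980.
α = (104·6 − 22·7)/980 = 47/98; β = (244·7 − 22·104)/980 = -29/49.

α = 0.480, β = -0.592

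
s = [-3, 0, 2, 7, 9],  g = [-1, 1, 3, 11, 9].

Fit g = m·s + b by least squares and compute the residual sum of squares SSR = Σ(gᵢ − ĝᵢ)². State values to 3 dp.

Compute the Gram sums: Σs·s = 143, Σs = 15, Σ1 = 5.
Moment sums: Σs·g = 167, Σg = 23.
Normal equations: [[143, 15]; [15, 5]]·[m, b]ᵀ = [167, 23]ᵀ.
Δ = 143·5 − 15² = 490.
m = (167·5 − 15·23)/490 = 1; b = (143·23 − 15·167)/490 = 8/5.
Residuals: 2/5, -3/5, -3/5, 12/5, -8/5; SSR = 46/5.

SSR = 9.200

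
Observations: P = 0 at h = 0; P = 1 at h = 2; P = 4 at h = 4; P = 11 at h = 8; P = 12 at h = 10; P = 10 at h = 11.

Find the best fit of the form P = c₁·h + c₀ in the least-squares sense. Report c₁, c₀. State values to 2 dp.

c₁ = 1.13, c₀ = -0.28

Compute the Gram sums: Σh·h = 305, Σh = 35, Σ1 = 6.
Moment sums: Σh·P = 336, ΣP = 38.
So MᵀM·[c₁, c₀]ᵀ = MᵀP: [[305, 35]; [35, 6]]·[c₁, c₀]ᵀ = [336, 38]ᵀ.
Eliminating c₀: 6·(row 1) − 35·(row 2) gives 605·c₁ = 6·336 − 35·38 = 686, so c₁ = 686/605.
Then c₀ = (38 − 35·(686/605))/6 = -34/121.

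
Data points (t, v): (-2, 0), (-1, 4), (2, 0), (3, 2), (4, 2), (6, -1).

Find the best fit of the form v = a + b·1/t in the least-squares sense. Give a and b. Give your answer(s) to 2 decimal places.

Setting ∂/∂a … = 0 gives: 6·a + (-1/4)·b = 7;  (-1/4)·a + (245/144)·b = -3.
det = 6·(245/144) − (-1/4)² = 487/48.
a = (7·(245/144) − (-1/4)·(-3))/(487/48) = 1607/1461; b = (6·(-3) − (-1/4)·7)/(487/48) = -780/487.

a = 1.10, b = -1.60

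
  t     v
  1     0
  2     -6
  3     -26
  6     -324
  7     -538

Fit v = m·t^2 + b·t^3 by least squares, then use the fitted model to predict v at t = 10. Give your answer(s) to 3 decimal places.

v̂ = -1693.823

The normal system XᵀX·[m, b]ᵀ = Xᵀv is [[3795, 24859]; [24859, 165099]]·[m, b]ᵀ = [-38284, -255268]ᵀ.
det = 3795·165099 − 24859² = 8580824.
m = ((-38284)·165099 − 24859·(-255268))/8580824 = 3132137/1072603; b = (3795·(-255268) − 24859·(-38284))/8580824 = -2130013/1072603.
At t = 10: v̂ = (3132137/1072603)·(100) + (-2130013/1072603)·(1000) = -1816799300/1072603.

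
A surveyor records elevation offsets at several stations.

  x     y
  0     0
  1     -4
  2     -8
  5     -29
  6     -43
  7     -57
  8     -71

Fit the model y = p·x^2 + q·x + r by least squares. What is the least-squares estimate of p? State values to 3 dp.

With design matrix A, AᵀA = [[8435, 1205, 179]; [1205, 179, 29]; [179, 29, 7]] and Aᵀy = [-9646, -1390, -212]ᵀ.
Inverting the 3×3 Gram matrix, [p, q, r]ᵀ = [-15/16, -21/16, -7/8]ᵀ.

p = -0.938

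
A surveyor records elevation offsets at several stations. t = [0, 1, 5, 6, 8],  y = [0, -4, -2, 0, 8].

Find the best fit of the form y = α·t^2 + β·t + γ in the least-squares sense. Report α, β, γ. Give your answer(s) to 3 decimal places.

α = 0.490, β = -2.813, γ = -0.688

XᵀX·[α, β, γ]ᵀ = Xᵀy reads: 6018·α + 854·β + 126·γ = 458;  854·α + 126·β + 20·γ = 50;  126·α + 20·β + 5·γ = 2.
Solving the 3×3 system (Gaussian elimination) gives α = 2531/5168, β = -14539/5168, γ = -1779/2584.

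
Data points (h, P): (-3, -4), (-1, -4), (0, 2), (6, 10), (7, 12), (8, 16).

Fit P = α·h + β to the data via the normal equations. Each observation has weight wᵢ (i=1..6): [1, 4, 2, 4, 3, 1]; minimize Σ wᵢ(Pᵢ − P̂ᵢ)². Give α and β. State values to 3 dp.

α = 1.828, β = -0.541

Forming XᵀWX = [[368, 46]; [46, 15]] and XᵀWP = [648, 76]ᵀ gives XᵀWX·[α, β]ᵀ = XᵀWP.
Determinant 368·15 − 46² = 3404.
α = (648·15 − 46·76)/3404 = 1556/851; β = (368·76 − 46·648)/3404 = -20/37.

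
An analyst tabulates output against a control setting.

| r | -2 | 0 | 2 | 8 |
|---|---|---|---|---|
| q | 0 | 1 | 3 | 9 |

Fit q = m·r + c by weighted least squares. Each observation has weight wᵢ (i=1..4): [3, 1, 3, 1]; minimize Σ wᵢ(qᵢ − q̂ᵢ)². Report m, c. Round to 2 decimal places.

m = 0.89, c = 1.49

XᵀWX·[m, c]ᵀ = XᵀWq reads: 88·m + 8·c = 90;  8·m + 8·c = 19.
Δ = 88·8 − 8² = 640.
m = (90·8 − 8·19)/640 = 71/80; c = (88·19 − 8·90)/640 = 119/80.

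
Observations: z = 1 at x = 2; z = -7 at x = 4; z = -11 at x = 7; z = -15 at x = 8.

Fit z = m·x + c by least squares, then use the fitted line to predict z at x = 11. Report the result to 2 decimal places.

ẑ = -21.90

Normal-equation sums: Σx·x = 133, Σx = 21, Σ1 = 4.
Moment sums: Σx·z = -223, Σz = -32.
Δ = 133·4 − 21² = 91.
m = ((-223)·4 − 21·(-32))/91 = -220/91; c = (133·(-32) − 21·(-223))/91 = 61/13.
At x = 11: ẑ = (-220/91)·(11) + (61/13)·(1) = -1993/91.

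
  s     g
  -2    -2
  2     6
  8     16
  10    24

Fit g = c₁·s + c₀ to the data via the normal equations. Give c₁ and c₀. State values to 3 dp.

Forming XᵀX = [[172, 18]; [18, 4]] and Xᵀg = [384, 44]ᵀ gives XᵀX·[c₁, c₀]ᵀ = Xᵀg.
det = 172·4 − 18² = 364.
c₁ = (384·4 − 18·44)/364 = 186/91; c₀ = (172·44 − 18·384)/364 = 164/91.

c₁ = 2.044, c₀ = 1.802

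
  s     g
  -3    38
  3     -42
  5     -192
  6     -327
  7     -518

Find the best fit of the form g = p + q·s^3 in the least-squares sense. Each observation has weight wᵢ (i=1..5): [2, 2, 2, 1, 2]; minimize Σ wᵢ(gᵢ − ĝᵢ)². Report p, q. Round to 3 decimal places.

Sums needed: Σwᵢ·1 = 9, Σwᵢ·s^3 = 1152, Σwᵢ·s^3·s^3 = 316120.
Moment sums: Σwᵢ·g = -1755, Σwᵢ·s^3·g = -478300.
Eliminating q: 316120·(row 1) − 1152·(row 2) gives 1517976·p = 316120·(-1755) − 1152·(-478300) = -3789000, so p = -52625/21083.
Then q = ((-478300) − 1152·(-52625/21083))/316120 = -63415/42166.

p = -2.496, q = -1.504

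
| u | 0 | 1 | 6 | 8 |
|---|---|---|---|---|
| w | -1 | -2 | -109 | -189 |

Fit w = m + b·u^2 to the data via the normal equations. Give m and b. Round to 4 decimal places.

With design matrix A, AᵀA = [[4, 101]; [101, 5393]] and Aᵀw = [-301, -16022]ᵀ.
det = 4·5393 − 101² = 11371.
m = ((-301)·5393 − 101·(-16022))/11371 = -5071/11371; b = (4·(-16022) − 101·(-301))/11371 = -33687/11371.

m = -0.4460, b = -2.9625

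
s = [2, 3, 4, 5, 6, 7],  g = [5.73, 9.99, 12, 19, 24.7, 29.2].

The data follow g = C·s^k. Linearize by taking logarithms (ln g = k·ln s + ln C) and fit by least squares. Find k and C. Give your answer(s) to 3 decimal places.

k = 1.309, C = 2.262

Taking logs, ln g = k·ln s + ln C, so regress ln g on ln s.
Over the data: Σln s = 8.5252, Σ(ln s)² = 13.1965, Σln g = 16.0576, Σln s·ln g = 24.2339.
Normal system: [[13.1965, 8.5252]; [8.5252, 6]]·[k, ln C]ᵀ = [24.2339, 16.0576]ᵀ.
Solving (det = 6.5005): k = 1.30912, ln C = 0.81620, so C = exp(0.81620) = 2.26188.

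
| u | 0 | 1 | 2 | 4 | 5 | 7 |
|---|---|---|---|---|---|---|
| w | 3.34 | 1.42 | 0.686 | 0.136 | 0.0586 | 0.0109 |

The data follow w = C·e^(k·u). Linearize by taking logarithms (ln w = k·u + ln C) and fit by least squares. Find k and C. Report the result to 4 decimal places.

k = -0.8132, C = 3.3641

With ln wᵢ as the transformed response and uᵢ as the regressor:
Σu = 19.0000, Σ(u)² = 95.0000, Σln w = -8.1714, Σu·ln w = -54.2016.
Equations: 95.0000·k + 19.0000·ln C = -54.2016;  19.0000·k + 6·ln C = -8.1714.
Δ = 95.0000·6 − (19.0000)² = 209.0000; k = (-54.2016·6 − 19.0000·-8.1714)/209.0000 = -0.81317, ln C = (95.0000·-8.1714 − 19.0000·-54.2016)/209.0000 = 1.21316, so C = exp(1.21316) = 3.36409.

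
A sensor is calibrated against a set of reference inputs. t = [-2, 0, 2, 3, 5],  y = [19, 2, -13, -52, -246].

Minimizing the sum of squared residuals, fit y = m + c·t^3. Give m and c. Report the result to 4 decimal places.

The normal system XᵀX·[m, c]ᵀ = Xᵀy is [[5, 152]; [152, 16482]]·[m, c]ᵀ = [-290, -32410]ᵀ.
Δ = 5·16482 − 152² = 59306.
m = ((-290)·16482 − 152·(-32410))/59306 = 73270/29653; c = (5·(-32410) − 152·(-290))/59306 = -58985/29653.

m = 2.4709, c = -1.9892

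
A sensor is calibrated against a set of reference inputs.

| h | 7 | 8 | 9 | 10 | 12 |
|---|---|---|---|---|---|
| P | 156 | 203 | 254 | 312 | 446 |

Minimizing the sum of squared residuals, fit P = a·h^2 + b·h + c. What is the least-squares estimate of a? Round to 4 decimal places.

From the data, Σh^2·h^2 = 43794, Σh^2·h = 4312, Σh^2 = 438, Σh·h = 438, Σh = 46, Σ1 = 5.
Right-hand side: Σh^2·P = 136634, Σh·P = 13474, ΣP = 1371.
Normal equations: [[43794, 4312, 438]; [4312, 438, 46]; [438, 46, 5]]·[a, b, c]ᵀ = [136634, 13474, 1371]ᵀ.
Row-reducing yields a = 2024/679, b = 872/679, c = 857/679.

a = 2.9809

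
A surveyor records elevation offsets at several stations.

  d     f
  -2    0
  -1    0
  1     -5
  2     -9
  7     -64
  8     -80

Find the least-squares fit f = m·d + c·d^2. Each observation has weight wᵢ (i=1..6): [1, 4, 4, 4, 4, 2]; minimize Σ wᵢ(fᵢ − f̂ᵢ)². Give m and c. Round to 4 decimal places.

m = -2.3949, c = -0.9591

Forming AᵀWA = [[352, 2420]; [2420, 17884]] and AᵀWf = [-3164, -22948]ᵀ gives AᵀWA·[m, c]ᵀ = AᵀWf.
Eliminating c: 17884·(row 1) − 2420·(row 2) gives 438768·m = 17884·(-3164) − 2420·(-22948) = -1050816, so m = -21892/9141.
Then c = ((-22948) − 2420·(-21892/9141))/17884 = -797/831.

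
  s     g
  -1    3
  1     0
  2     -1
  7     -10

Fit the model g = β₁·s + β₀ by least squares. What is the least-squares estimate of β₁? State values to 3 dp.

The normal system MᵀM·[β₁, β₀]ᵀ = Mᵀg is [[55, 9]; [9, 4]]·[β₁, β₀]ᵀ = [-75, -8]ᵀ.
Eliminating β₀: 4·(row 1) − 9·(row 2) gives 139·β₁ = 4·(-75) − 9·(-8) = -228, so β₁ = -228/139.
Then β₀ = ((-8) − 9·(-228/139))/4 = 235/139.

β₁ = -1.640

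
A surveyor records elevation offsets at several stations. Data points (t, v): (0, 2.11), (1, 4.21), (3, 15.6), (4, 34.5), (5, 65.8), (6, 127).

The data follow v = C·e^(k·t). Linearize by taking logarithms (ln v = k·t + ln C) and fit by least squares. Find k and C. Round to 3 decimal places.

Taking logs, ln v = k·t + ln C, so regress ln v on t.
Σt = 19.0000, Σ(t)² = 87.0000, Σln v = 17.5032, Σt·ln v = 73.8413.
Normal system: [[87.0000, 19.0000]; [19.0000, 6]]·[k, ln C]ᵀ = [73.8413, 17.5032]ᵀ.
Δ = 87.0000·6 − (19.0000)² = 161.0000; k = (73.8413·6 − 19.0000·17.5032)/161.0000 = 0.68626, ln C = (87.0000·17.5032 − 19.0000·73.8413)/161.0000 = 0.74405, so C = exp(0.74405) = 2.10444.

k = 0.686, C = 2.104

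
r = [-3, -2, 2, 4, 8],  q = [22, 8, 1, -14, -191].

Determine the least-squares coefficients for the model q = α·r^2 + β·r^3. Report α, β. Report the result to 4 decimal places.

With design matrix M, MᵀM = [[4465, 33549]; [33549, 267097]] and Mᵀq = [-12214, -99338]ᵀ.
det = 4465·267097 − 33549² = 67052704.
α = ((-12214)·267097 − 33549·(-99338))/67052704 = 17591951/16763176; β = (4465·(-99338) − 33549·(-12214))/67052704 = -8444171/16763176.

α = 1.0494, β = -0.5037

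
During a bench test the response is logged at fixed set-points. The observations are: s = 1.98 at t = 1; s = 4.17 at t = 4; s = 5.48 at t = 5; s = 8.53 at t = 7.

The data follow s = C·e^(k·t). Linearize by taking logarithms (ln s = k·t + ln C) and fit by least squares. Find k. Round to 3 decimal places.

k = 0.245

Let Y = ln s. Fitting Y = k·t + ln C by least squares:
Σt = 17.0000, Σ(t)² = 91.0000, Σln s = 5.9557, Σt·ln s = 29.9054.
Equations: 91.0000·k + 17.0000·ln C = 29.9054;  17.0000·k + 4·ln C = 5.9557.
Slope k = (n·Σt·ln s − Σt·Σln s)/(n·Σ(t)² − (Σt)²) = (4·29.9054 − 17.0000·5.9557)/75.0000 = 0.24499; ln C = (Σln s − k·Σt)/n = 0.44770.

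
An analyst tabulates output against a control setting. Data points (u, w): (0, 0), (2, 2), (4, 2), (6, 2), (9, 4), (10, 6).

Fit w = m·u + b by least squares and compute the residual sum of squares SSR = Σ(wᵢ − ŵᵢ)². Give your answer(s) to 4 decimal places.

The normal equations are: 237·m + 31·b = 120;  31·m + 6·b = 16.
(Σu·u = 237, Σu = 31, Σ1 = 6, Σu·w = 120, Σw = 16.)
Δ = 237·6 − 31² = 461.
m = (120·6 − 31·16)/461 = 224/461; b = (237·16 − 31·120)/461 = 72/461.
Residuals: -72/461, 402/461, -46/461, -494/461, -244/461, 454/461; SSR = 1472/461.

SSR = 3.1931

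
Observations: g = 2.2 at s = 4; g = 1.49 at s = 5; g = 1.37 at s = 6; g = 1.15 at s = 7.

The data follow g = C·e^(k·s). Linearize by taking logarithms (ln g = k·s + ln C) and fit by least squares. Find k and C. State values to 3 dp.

With ln gᵢ as the transformed response and sᵢ as the regressor:
Σs = 22.0000, Σ(s)² = 126.0000, Σln g = 1.6418, Σs·ln g = 8.0149.
Equations: 126.0000·k + 22.0000·ln C = 8.0149;  22.0000·k + 4·ln C = 1.6418.
Slope k = (n·Σs·ln g − Σs·Σln g)/(n·Σ(s)² − (Σs)²) = (4·8.0149 − 22.0000·1.6418)/20.0000 = -0.20301; ln C = (Σln g − k·Σs)/n = 1.52698, so C = exp(1.52698) = 4.60425.

k = -0.203, C = 4.604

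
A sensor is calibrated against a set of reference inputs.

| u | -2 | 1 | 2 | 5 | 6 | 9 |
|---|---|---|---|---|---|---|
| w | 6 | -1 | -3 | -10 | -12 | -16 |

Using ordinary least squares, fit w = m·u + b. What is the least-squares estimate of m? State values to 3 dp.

m = -2.052

The normal equations are: 151·m + 21·b = -285;  21·m + 6·b = -36.
(Σu·u = 151, Σu = 21, Σ1 = 6, Σu·w = -285, Σw = -36.)
Eliminating b: 6·(row 1) − 21·(row 2) gives 465·m = 6·(-285) − 21·(-36) = -954, so m = -318/155.
Then b = ((-36) − 21·(-318/155))/6 = 183/155.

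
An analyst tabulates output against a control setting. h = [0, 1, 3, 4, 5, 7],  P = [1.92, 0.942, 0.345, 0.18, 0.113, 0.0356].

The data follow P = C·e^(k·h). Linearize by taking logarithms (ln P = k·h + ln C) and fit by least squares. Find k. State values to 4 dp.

Linearized form: ln P = k·h + ln C. From the 6 transformed points,
Sums: Σh = 20.0000, Σ(h)² = 100.0000, Σln P = -7.7022, Σh·ln P = -44.3613.
Normal system: [[100.0000, 20.0000]; [20.0000, 6]]·[k, ln C]ᵀ = [-44.3613, -7.7022]ᵀ.
Slope k = (n·Σh·ln P − Σh·Σln P)/(n·Σ(h)² − (Σh)²) = (6·-44.3613 − 20.0000·-7.7022)/200.0000 = -0.56062; ln C = (Σln P − k·Σh)/n = 0.58502.

k = -0.5606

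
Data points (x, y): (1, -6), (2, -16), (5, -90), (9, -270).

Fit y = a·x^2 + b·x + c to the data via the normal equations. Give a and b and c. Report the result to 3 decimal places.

Entries of MᵀM: Σx^2·x^2 = 7203, Σx^2·x = 863, Σx^2 = 111, Σx·x = 111, Σx = 17, Σ1 = 4.
Right-hand side: Σx^2·y = -24190, Σx·y = -2918, Σy = -382.
Normal equations: [[7203, 863, 111]; [863, 111, 17]; [111, 17, 4]]·[a, b, c]ᵀ = [-24190, -2918, -382]ᵀ.
Row-reducing yields a = -503/167, b = -2501/835, c = 678/835.

a = -3.012, b = -2.995, c = 0.812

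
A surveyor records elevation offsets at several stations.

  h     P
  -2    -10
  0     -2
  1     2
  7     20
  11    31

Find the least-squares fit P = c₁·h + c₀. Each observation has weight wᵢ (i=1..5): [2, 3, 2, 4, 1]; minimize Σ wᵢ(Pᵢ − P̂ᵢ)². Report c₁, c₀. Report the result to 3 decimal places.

From the data, Σwᵢ·h·h = 327, Σwᵢ·h = 37, Σwᵢ·1 = 12.
For MᵀWP: Σwᵢ·h·P = 945, Σwᵢ·P = 89.
Δ = 327·12 − 37² = 2555.
c₁ = (945·12 − 37·89)/2555 = 8047/2555; c₀ = (327·89 − 37·945)/2555 = -5862/2555.

c₁ = 3.150, c₀ = -2.294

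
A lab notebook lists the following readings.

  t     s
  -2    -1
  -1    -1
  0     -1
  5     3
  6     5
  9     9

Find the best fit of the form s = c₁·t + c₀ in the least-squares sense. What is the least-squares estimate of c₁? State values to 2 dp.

The normal equations are: 147·c₁ + 17·c₀ = 129;  17·c₁ + 6·c₀ = 14.
Δ = 147·6 − 17² = 593.
c₁ = (129·6 − 17·14)/593 = 536/593; c₀ = (147·14 − 17·129)/593 = -135/593.

c₁ = 0.90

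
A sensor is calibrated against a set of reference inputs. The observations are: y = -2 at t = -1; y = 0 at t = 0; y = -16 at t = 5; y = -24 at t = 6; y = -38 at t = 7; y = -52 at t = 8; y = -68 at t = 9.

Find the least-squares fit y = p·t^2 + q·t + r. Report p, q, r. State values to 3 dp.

p = -1.098, q = 2.228, r = 0.748

The normal system XᵀX·[p, q, r]ᵀ = Xᵀy is [[14980, 1924, 256]; [1924, 256, 34]; [256, 34, 7]]·[p, q, r]ᵀ = [-11964, -1516, -200]ᵀ.
Row-reducing yields p = -45/41, q = 274/123, r = 92/123.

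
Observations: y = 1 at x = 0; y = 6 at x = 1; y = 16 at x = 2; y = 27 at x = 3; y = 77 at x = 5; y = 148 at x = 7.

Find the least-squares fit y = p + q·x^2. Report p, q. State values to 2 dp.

The normal system MᵀM·[p, q]ᵀ = Mᵀy is [[6, 88]; [88, 3124]]·[p, q]ᵀ = [275, 9490]ᵀ.
Eliminating q: 3124·(row 1) − 88·(row 2) gives 11000·p = 3124·275 − 88·9490 = 23980, so p = 109/50.
Then q = (9490 − 88·(109/50))/3124 = 1637/550.

p = 2.18, q = 2.98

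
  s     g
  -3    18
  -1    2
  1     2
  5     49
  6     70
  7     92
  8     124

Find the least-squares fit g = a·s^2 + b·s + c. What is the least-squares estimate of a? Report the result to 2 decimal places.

Setting ∂/∂a … = 0 gives: 8501·a + 1169·b + 185·c = 16355;  1169·a + 185·b + 23·c = 2247;  185·a + 23·b + 7·c = 357.
Solving the 3×3 system (Gaussian elimination) gives a = 270512/140601, b = -7223/140601, c = 15046/46867.

a = 1.92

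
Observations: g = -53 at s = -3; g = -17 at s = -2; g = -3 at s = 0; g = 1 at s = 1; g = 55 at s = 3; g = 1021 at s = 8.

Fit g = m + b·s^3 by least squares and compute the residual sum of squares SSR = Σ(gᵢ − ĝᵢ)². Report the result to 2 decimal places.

AᵀA·[m, b]ᵀ = Aᵀg reads: 6·m + 505·b = 1004;  505·m + 263667·b = 525805.
(Σ1 = 6, Σs^3 = 505, Σs^3·s^3 = 263667, Σg = 1004, Σs^3·g = 525805.)
Eliminating b: 263667·(row 1) − 505·(row 2) gives 1326977·m = 263667·1004 − 505·525805 = -809857, so m = -809857/1326977.
Then b = (525805 − 505·(-809857/1326977))/263667 = 2647810/1326977.
Residuals: 1970946/1326977, -566272/1326977, -3171074/1326977, -510976/1326977, 2302722/1326977, -25346/1326977; SSR = 14940176/1326977.

SSR = 11.26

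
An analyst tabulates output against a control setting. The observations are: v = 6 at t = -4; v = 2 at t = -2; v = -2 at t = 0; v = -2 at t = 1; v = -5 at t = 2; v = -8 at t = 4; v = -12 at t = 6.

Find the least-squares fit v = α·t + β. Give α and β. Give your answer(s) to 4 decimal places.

α = -1.7571, β = -1.2429

The normal equations are: 77·α + 7·β = -144;  7·α + 7·β = -21.
(Σt·t = 77, Σt = 7, Σ1 = 7, Σt·v = -144, Σv = -21.)
Eliminating β: 7·(row 1) − 7·(row 2) gives 490·α = 7·(-144) − 7·(-21) = -861, so α = -123/70.
Then β = ((-21) − 7·(-123/70))/7 = -87/70.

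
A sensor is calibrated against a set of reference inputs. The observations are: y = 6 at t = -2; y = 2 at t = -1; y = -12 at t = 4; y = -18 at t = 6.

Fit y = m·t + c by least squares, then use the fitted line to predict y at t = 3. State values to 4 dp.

ŷ = -9.1732

Normal-equation sums: Σt·t = 57, Σt = 7, Σ1 = 4.
Moment sums: Σt·y = -170, Σy = -22.
Δ = 57·4 − 7² = 179.
m = ((-170)·4 − 7·(-22))/179 = -526/179; c = (57·(-22) − 7·(-170))/179 = -64/179.
At t = 3: ŷ = (-526/179)·(3) + (-64/179)·(1) = -1642/179.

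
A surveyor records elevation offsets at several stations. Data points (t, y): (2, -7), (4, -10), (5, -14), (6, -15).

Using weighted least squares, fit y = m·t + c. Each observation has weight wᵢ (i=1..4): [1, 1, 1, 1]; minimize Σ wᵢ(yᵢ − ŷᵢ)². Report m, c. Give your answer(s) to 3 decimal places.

Entries of MᵀWM: Σwᵢ·t·t = 81, Σwᵢ·t = 17, Σwᵢ·1 = 4.
And Σwᵢ·t·y = -214, Σwᵢ·y = -46.
So MᵀWM·[m, c]ᵀ = MᵀWy: [[81, 17]; [17, 4]]·[m, c]ᵀ = [-214, -46]ᵀ.
det = 81·4 − 17² = 35.
m = ((-214)·4 − 17·(-46))/35 = -74/35; c = (81·(-46) − 17·(-214))/35 = -88/35.

m = -2.114, c = -2.514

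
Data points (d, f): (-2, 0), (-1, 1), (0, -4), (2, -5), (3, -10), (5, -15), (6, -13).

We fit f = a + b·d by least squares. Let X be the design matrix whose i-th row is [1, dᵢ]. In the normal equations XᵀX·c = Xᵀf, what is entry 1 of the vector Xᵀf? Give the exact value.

Entry 1 ↔ basis 1, so (Xᵀf)_{1} = Σᵢ fᵢ = (1)·(0) + (1)·(1) + (1)·(-4) + (1)·(-5) + (1)·(-10) + (1)·(-15) + (1)·(-13) = -46.

-46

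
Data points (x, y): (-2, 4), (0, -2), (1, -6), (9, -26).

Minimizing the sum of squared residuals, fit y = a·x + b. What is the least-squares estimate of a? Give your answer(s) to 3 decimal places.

The normal system MᵀM·[a, b]ᵀ = Mᵀy is [[86, 8]; [8, 4]]·[a, b]ᵀ = [-248, -30]ᵀ.
det = 86·4 − 8² = 280.
a = ((-248)·4 − 8·(-30))/280 = -94/35; b = (86·(-30) − 8·(-248))/280 = -149/70.

a = -2.686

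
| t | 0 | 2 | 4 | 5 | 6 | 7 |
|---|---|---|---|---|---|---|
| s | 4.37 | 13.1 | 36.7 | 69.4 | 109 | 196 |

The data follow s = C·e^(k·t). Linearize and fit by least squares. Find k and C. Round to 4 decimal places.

k = 0.5415, C = 4.3800

Taking logs, ln s = k·t + ln C, so regress ln s on t.
Σt = 24.0000, Σ(t)² = 130.0000, Σln s = 21.8595, Σt·ln s = 105.8507.
Normal system: [[130.0000, 24.0000]; [24.0000, 6]]·[k, ln C]ᵀ = [105.8507, 21.8595]ᵀ.
Slope k = (n·Σt·ln s − Σt·Σln s)/(n·Σ(t)² − (Σt)²) = (6·105.8507 − 24.0000·21.8595)/204.0000 = 0.54155; ln C = (Σln s − k·Σt)/n = 1.47706, so C = exp(1.47706) = 4.38003.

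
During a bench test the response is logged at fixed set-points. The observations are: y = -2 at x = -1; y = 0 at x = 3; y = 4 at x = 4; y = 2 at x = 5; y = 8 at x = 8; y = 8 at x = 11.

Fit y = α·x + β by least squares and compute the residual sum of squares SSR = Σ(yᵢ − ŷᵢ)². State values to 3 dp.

SSR = 10.915

Setting ∂/∂α … = 0 gives: 236·α + 30·β = 180;  30·α + 6·β = 20.
det = 236·6 − 30² = 516.
α = (180·6 − 30·20)/516 = 40/43; β = (236·20 − 30·180)/516 = -170/129.
Residuals: 32/129, -190/129, 206/129, -4/3, 242/129, -118/129; SSR = 1408/129.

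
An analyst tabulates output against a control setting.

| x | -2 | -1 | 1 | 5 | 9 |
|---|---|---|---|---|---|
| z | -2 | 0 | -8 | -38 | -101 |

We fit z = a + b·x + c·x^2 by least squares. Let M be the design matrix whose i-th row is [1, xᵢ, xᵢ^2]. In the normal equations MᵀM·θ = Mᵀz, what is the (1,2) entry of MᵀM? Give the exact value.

12

Row 1 ↔ basis 1, column 2 ↔ basis x, so (MᵀM)_{1,2} = Σᵢ x = (1)·(-2) + (1)·(-1) + (1)·(1) + (1)·(5) + (1)·(9) = 12.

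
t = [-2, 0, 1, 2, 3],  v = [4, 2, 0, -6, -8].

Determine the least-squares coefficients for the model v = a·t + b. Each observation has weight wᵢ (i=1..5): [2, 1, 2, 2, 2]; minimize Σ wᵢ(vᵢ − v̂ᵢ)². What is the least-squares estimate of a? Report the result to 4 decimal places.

Compute the Gram sums: Σwᵢ·t·t = 36, Σwᵢ·t = 8, Σwᵢ·1 = 9.
Moment sums: Σwᵢ·t·v = -88, Σwᵢ·v = -18.
So XᵀWX·[a, b]ᵀ = XᵀWv: [[36, 8]; [8, 9]]·[a, b]ᵀ = [-88, -18]ᵀ.
Δ = 36·9 − 8² = 260.
a = ((-88)·9 − 8·(-18))/260 = -162/65; b = (36·(-18) − 8·(-88))/260 = 14/65.

a = -2.4923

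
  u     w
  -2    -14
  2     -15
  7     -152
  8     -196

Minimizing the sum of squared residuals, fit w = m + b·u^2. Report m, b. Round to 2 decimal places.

m = -2.47, b = -3.03

Setting ∂/∂m … = 0 gives: 4·m + 121·b = -377;  121·m + 6529·b = -20108.
(Σ1 = 4, Σu^2 = 121, Σu^2·u^2 = 6529, Σw = -377, Σu^2·w = -20108.)
Eliminating b: 6529·(row 1) − 121·(row 2) gives 11475·m = 6529·(-377) − 121·(-20108) = -28365, so m = -1891/765.
Then b = ((-20108) − 121·(-1891/765))/6529 = -2321/765.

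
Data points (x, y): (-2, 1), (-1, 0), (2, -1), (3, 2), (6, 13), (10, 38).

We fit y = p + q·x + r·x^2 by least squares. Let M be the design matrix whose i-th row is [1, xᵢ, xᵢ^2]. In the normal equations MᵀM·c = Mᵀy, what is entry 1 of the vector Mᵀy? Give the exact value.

Entry 1 ↔ basis 1, so (Mᵀy)_{1} = Σᵢ yᵢ = (1)·(1) + (1)·(0) + (1)·(-1) + (1)·(2) + (1)·(13) + (1)·(38) = 53.

53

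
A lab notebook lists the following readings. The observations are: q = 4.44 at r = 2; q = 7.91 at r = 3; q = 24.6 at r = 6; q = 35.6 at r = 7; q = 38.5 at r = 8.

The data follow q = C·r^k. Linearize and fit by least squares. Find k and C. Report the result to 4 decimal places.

k = 1.6127, C = 1.4087

Taking logs, ln q = k·ln r + ln C, so regress ln q on ln r.
AᵀA = [[13.0084, 7.6089]; [7.6089, 5]], rhs = [23.5867, 13.9845]ᵀ  (here Σln r = 7.6089, Σ(ln r)² = 13.0084, Σln q = 13.9845, Σln r·ln q = 23.5867).
Δ = 13.0084·5 − (7.6089)² = 7.1473; k = (23.5867·5 − 7.6089·13.9845)/7.1473 = 1.61274, ln C = (13.0084·13.9845 − 7.6089·23.5867)/7.1473 = 0.34268, so C = exp(0.34268) = 1.40871.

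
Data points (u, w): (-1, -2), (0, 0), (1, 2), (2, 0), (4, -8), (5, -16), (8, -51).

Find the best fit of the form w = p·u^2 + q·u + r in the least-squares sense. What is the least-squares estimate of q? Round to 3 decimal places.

q = 1.941

Normal-equation sums: Σu^2·u^2 = 4995, Σu^2·u = 709, Σu^2 = 111, Σu·u = 111, Σu = 19, Σ1 = 7.
Right-hand side: Σu^2·w = -3792, Σu·w = -516, Σw = -75.
Inverting the 3×3 Gram matrix, [p, q, r]ᵀ = [-13647/13006, 25251/13006, 4257/6503]ᵀ.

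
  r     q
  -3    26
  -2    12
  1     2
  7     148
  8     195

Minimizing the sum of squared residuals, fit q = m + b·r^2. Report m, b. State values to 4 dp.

m = -0.9585, b = 3.0535

From the data, Σ1 = 5, Σr^2 = 127, Σr^2·r^2 = 6595.
Right-hand side: Σq = 383, Σr^2·q = 20016.
det = 5·6595 − 127² = 16846.
m = (383·6595 − 127·20016)/16846 = -16147/16846; b = (5·20016 − 127·383)/16846 = 51439/16846.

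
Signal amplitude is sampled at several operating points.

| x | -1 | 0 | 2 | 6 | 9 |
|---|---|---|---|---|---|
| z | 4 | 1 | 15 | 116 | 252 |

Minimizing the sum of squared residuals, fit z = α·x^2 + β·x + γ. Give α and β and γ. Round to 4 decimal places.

The normal system MᵀM·[α, β, γ]ᵀ = Mᵀz is [[7874, 952, 122]; [952, 122, 16]; [122, 16, 5]]·[α, β, γ]ᵀ = [24652, 2990, 388]ᵀ.
Solving the 3×3 system (Gaussian elimination) gives α = 12942/4351, β = 4789/4351, γ = 6528/4351.

α = 2.9745, β = 1.1007, γ = 1.5003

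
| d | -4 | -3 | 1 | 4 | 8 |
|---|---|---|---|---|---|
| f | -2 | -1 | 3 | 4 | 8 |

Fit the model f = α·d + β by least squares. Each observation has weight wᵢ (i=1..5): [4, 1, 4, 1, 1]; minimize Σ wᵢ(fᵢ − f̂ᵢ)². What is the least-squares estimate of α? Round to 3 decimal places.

Compute the Gram sums: Σwᵢ·d·d = 157, Σwᵢ·d = -3, Σwᵢ·1 = 11.
And Σwᵢ·d·f = 127, Σwᵢ·f = 15.
Normal equations: [[157, -3]; [-3, 11]]·[α, β]ᵀ = [127, 15]ᵀ.
Δ = 157·11 − (-3)² = 1718.
α = (127·11 − (-3)·15)/1718 = 721/859; β = (157·15 − (-3)·127)/1718 = 1368/859.

α = 0.839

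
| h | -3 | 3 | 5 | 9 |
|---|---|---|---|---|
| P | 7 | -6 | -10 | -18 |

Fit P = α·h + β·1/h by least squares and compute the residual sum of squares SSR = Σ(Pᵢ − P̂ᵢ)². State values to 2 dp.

Entries of AᵀA: Σh·h = 124, Σh·1/h = 4, Σ1/h·1/h = 556/2025.
For AᵀP: Σh·P = -251, Σ1/h·P = -25/3.
AᵀA·[α, β]ᵀ = AᵀP becomes [[124, 4]; [4, 556/2025]]·[α, β]ᵀ = [-251, -25/3]ᵀ.
det = 124·(556/2025) − 4² = 36544/2025.
α = ((-251)·(556/2025) − 4·(-25/3))/(36544/2025) = -9007/4568; β = (124·(-25/3) − 4·(-251))/(36544/2025) = -7425/4568.
Residuals: 310/571, 261/571, 105/571, -42/571; SSR = 310/571.

SSR = 0.54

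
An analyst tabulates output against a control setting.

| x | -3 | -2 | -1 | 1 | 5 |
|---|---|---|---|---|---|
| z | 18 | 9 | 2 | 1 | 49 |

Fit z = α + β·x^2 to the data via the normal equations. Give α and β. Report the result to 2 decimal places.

α = 0.08, β = 1.97

AᵀA·[α, β]ᵀ = Aᵀz reads: 5·α + 40·β = 79;  40·α + 724·β = 1426.
det = 5·724 − 40² = 2020.
α = (79·724 − 40·1426)/2020 = 39/505; β = (5·1426 − 40·79)/2020 = 397/202.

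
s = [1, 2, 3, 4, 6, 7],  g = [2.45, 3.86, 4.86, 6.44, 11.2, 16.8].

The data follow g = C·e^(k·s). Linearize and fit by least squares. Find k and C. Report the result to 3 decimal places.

Taking logs, ln g = k·s + ln C, so regress ln g on s.
Σs = 23.0000, Σ(s)² = 115.0000, Σln g = 10.9276, Σs·ln g = 50.0358.
Equations: 115.0000·k + 23.0000·ln C = 50.0358;  23.0000·k + 6·ln C = 10.9276.
Slope k = (n·Σs·ln g − Σs·Σln g)/(n·Σ(s)² − (Σs)²) = (6·50.0358 − 23.0000·10.9276)/161.0000 = 0.30360; ln C = (Σln g − k·Σs)/n = 0.65747, so C = exp(0.65747) = 1.92990.

k = 0.304, C = 1.930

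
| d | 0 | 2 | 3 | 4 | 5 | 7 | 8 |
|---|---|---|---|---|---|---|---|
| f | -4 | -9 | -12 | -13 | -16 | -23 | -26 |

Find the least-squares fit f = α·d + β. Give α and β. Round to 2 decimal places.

α = -2.74, β = -3.37

Forming MᵀM = [[167, 29]; [29, 7]] and Mᵀf = [-555, -103]ᵀ gives MᵀM·[α, β]ᵀ = Mᵀf.
Eliminating β: 7·(row 1) − 29·(row 2) gives 328·α = 7·(-555) − 29·(-103) = -898, so α = -449/164.
Then β = ((-103) − 29·(-449/164))/7 = -553/164.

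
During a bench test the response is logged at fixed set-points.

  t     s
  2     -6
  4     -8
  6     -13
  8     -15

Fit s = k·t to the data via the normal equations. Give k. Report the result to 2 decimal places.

With design matrix X, XᵀX = [[120]] and Xᵀs = [-242]ᵀ.
Hence k = -242 / 120 ≈ -2.01667.

k = -2.02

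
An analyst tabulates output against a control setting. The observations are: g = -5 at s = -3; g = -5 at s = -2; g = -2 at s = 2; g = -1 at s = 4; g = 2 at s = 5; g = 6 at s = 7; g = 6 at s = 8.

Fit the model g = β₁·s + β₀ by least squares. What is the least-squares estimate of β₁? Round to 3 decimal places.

β₁ = 1.056

With design matrix X, XᵀX = [[171, 21]; [21, 7]] and Xᵀg = [117, 1]ᵀ.
Δ = 171·7 − 21² = 756.
β₁ = (117·7 − 21·1)/756 = 19/18; β₀ = (171·1 − 21·117)/756 = -127/42.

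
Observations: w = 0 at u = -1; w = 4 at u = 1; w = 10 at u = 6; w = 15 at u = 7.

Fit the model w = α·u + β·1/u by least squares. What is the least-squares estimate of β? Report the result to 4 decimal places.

β = 0.0211

Sums needed: Σu·u = 87, Σu·1/u = 4, Σ1/u·1/u = 3613/1764.
Right-hand side: Σu·w = 169, Σ1/u·w = 164/21.
det = 87·(3613/1764) − 4² = 95369/588.
α = (169·(3613/1764) − 4·(164/21))/(95369/588) = 555493/286107; β = (87·(164/21) − 4·169)/(95369/588) = 2016/95369.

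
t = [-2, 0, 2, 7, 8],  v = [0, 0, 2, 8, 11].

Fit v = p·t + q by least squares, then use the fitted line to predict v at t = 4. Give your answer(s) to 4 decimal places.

v̂ = 5.3184

From the data, Σt·t = 121, Σt = 15, Σ1 = 5.
Right-hand side: Σt·v = 148, Σv = 21.
Δ = 121·5 − 15² = 380.
p = (148·5 − 15·21)/380 = 85/76; q = (121·21 − 15·148)/380 = 321/380.
At t = 4: v̂ = (85/76)·(4) + (321/380)·(1) = 2021/380.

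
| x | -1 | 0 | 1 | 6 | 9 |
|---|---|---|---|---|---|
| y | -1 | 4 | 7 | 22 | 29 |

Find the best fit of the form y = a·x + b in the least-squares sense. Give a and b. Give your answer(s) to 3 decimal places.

a = 2.946, b = 3.362

With design matrix M, MᵀM = [[119, 15]; [15, 5]] and Mᵀy = [401, 61]ᵀ.
Determinant 119·5 − 15² = 370.
a = (401·5 − 15·61)/370 = 109/37; b = (119·61 − 15·401)/370 = 622/185.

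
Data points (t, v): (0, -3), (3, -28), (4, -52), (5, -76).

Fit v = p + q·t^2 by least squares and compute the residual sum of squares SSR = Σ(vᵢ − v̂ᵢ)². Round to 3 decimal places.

SSR = 6.126

The normal equations are: 4·p + 50·q = -159;  50·p + 962·q = -2984.
Eliminating q: 962·(row 1) − 50·(row 2) gives 1348·p = 962·(-159) − 50·(-2984) = -3758, so p = -1879/674.
Then q = ((-2984) − 50·(-1879/674))/962 = -1993/674.
Residuals: -143/674, 472/337, -1281/674, 240/337; SSR = 4129/674.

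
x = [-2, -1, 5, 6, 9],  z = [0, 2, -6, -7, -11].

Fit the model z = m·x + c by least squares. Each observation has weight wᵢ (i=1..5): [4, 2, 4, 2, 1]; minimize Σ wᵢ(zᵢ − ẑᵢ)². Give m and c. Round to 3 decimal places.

Entries of MᵀWM: Σwᵢ·x·x = 271, Σwᵢ·x = 31, Σwᵢ·1 = 13.
And Σwᵢ·x·z = -307, Σwᵢ·z = -45.
Eliminating c: 13·(row 1) − 31·(row 2) gives 2562·m = 13·(-307) − 31·(-45) = -2596, so m = -1298/1281.
Then c = ((-45) − 31·(-1298/1281))/13 = -1339/1281.

m = -1.013, c = -1.045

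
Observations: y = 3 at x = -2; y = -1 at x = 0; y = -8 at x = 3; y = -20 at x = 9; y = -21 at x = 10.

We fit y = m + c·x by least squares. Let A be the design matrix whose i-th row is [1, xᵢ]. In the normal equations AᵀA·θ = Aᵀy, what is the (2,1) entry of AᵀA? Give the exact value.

20

Row 2 ↔ basis x, column 1 ↔ basis 1, so (AᵀA)_{2,1} = Σᵢ x = (-2)·(1) + (0)·(1) + (3)·(1) + (9)·(1) + (10)·(1) = 20.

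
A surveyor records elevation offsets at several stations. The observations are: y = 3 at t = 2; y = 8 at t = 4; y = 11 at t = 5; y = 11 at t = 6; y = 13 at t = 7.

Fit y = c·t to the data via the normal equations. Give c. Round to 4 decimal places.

c = 1.9231

Normal-equation sums: Σt·t = 130.
Right-hand side: Σt·y = 250.
So XᵀX·[c]ᵀ = Xᵀy: [[130]]·[c]ᵀ = [250]ᵀ.
c = 250/130 = 1.92308.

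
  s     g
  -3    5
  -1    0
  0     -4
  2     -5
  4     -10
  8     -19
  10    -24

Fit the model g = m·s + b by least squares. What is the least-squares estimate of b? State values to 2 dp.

Forming XᵀX = [[194, 20]; [20, 7]] and Xᵀg = [-457, -57]ᵀ gives XᵀX·[m, b]ᵀ = Xᵀg.
Determinant 194·7 − 20² = 958.
m = ((-457)·7 − 20·(-57))/958 = -2059/958; b = (194·(-57) − 20·(-457))/958 = -959/479.

b = -2.00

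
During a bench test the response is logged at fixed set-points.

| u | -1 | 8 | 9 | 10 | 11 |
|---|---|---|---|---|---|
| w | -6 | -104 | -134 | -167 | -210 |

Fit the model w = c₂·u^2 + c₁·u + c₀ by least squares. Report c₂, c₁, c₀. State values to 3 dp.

c₂ = -2.035, c₁ = 3.476, c₀ = -0.534

From the data, Σu^2·u^2 = 35299, Σu^2·u = 3571, Σu^2 = 367, Σu·u = 367, Σu = 37, Σ1 = 5.
Right-hand side: Σu^2·w = -59626, Σu·w = -6012, Σw = -621.
So MᵀM·[c₂, c₁, c₀]ᵀ = Mᵀw: [[35299, 3571, 367]; [3571, 367, 37]; [367, 37, 5]]·[c₂, c₁, c₀]ᵀ = [-59626, -6012, -621]ᵀ.
Solving the 3×3 system (Gaussian elimination) gives c₂ = -243701/119742, c₁ = 416165/119742, c₀ = -1522/2851.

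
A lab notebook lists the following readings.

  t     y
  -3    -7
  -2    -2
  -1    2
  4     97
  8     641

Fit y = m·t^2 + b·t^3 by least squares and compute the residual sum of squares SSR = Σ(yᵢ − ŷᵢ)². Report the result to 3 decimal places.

SSR = 7.631

Normal-equation sums: Σt^2·t^2 = 4450, Σt^2·t^3 = 33516, Σt^3·t^3 = 267034.
And Σt^2·y = 42507, Σt^3·y = 334603.
So MᵀM·[m, b]ᵀ = Mᵀy: [[4450, 33516]; [33516, 267034]]·[m, b]ᵀ = [42507, 334603]ᵀ.
Δ = 4450·267034 − 33516² = 64979044.
m = (42507·267034 − 33516·334603)/64979044 = 68130045/32489522; b = (4450·334603 − 33516·42507)/64979044 = 32159369/32489522.
Residuals: 13852952/16244761, -40112136/16244761, 14504184/16244761, 1601649/16244761, -68103/16244761; SSR = 123967906/16244761.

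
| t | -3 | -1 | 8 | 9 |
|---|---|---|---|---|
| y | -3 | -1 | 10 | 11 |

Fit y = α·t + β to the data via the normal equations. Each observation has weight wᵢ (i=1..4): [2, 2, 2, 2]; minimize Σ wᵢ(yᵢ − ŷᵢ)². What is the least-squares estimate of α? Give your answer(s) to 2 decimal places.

XᵀWX·[α, β]ᵀ = XᵀWy reads: 310·α + 26·β = 378;  26·α + 8·β = 34.
(Σwᵢ·t·t = 310, Σwᵢ·t = 26, Σwᵢ·1 = 8, Σwᵢ·t·y = 378, Σwᵢ·y = 34.)
Eliminating β: 8·(row 1) − 26·(row 2) gives 1804·α = 8·378 − 26·34 = 2140, so α = 535/451.
Then β = (34 − 26·(535/451))/8 = 178/451.

α = 1.19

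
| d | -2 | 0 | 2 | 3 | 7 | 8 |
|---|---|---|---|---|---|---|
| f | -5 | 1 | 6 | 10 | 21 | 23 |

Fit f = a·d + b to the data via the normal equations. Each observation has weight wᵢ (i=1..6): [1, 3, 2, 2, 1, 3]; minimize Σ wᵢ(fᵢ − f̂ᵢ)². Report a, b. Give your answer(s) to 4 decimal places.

a = 2.7938, b = 0.9203

Sums needed: Σwᵢ·d·d = 271, Σwᵢ·d = 39, Σwᵢ·1 = 12.
And Σwᵢ·d·f = 793, Σwᵢ·f = 120.
det = 271·12 − 39² = 1731.
a = (793·12 − 39·120)/1731 = 1612/577; b = (271·120 − 39·793)/1731 = 531/577.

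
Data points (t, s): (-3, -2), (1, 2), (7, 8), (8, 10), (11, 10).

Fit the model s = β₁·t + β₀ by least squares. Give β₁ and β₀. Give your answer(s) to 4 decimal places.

From the data, Σt·t = 244, Σt = 24, Σ1 = 5.
And Σt·s = 254, Σs = 28.
So MᵀM·[β₁, β₀]ᵀ = Mᵀs: [[244, 24]; [24, 5]]·[β₁, β₀]ᵀ = [254, 28]ᵀ.
Eliminating β₀: 5·(row 1) − 24·(row 2) gives 644·β₁ = 5·254 − 24·28 = 598, so β₁ = 13/14.
Then β₀ = (28 − 24·(13/14))/5 = 8/7.

β₁ = 0.9286, β₀ = 1.1429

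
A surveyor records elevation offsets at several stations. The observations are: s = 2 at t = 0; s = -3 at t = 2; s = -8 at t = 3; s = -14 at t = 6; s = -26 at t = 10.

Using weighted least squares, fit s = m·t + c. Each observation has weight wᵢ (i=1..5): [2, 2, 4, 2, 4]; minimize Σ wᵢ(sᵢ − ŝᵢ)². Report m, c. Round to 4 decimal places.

The normal system MᵀWM·[m, c]ᵀ = MᵀWs is [[516, 68]; [68, 14]]·[m, c]ᵀ = [-1316, -166]ᵀ.
Determinant 516·14 − 68² = 2600.
m = ((-1316)·14 − 68·(-166))/2600 = -892/325; c = (516·(-166) − 68·(-1316))/2600 = 479/325.

m = -2.7446, c = 1.4738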